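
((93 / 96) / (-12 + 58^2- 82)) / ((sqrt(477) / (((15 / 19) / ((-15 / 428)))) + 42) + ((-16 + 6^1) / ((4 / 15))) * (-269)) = 63023 * sqrt(53) / 163900408703312880 + 798922669 / 27316734783885480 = 0.00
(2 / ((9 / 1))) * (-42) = -28 / 3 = -9.33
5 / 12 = 0.42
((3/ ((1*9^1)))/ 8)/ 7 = 1/ 168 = 0.01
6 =6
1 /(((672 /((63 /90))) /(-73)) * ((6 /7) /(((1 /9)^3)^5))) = -511 /1185932920865178240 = -0.00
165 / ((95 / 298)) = 9834 / 19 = 517.58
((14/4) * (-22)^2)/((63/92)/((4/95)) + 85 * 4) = 623392/131105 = 4.75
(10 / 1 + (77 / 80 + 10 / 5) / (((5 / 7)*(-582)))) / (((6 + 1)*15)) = 775447 / 8148000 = 0.10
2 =2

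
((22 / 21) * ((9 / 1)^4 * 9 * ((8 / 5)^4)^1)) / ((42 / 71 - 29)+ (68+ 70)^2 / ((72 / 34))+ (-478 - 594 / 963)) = 6737302573056 / 141023640625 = 47.77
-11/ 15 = -0.73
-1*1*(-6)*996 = 5976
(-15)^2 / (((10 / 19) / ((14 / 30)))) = 399 / 2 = 199.50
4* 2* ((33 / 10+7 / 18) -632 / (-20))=12704 / 45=282.31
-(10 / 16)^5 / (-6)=3125 / 196608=0.02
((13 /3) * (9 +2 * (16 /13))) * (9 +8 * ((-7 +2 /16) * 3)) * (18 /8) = -17433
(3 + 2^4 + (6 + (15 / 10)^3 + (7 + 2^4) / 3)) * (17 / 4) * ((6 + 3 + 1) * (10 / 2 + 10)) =367625 / 16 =22976.56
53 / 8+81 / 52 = 851 / 104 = 8.18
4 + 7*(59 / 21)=71 / 3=23.67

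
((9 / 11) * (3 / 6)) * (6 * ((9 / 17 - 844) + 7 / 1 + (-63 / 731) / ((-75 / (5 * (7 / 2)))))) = -2053.11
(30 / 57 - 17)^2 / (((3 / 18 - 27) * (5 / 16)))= -9405024 / 290605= -32.36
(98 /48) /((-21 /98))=-343 /36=-9.53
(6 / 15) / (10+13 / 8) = 16 / 465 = 0.03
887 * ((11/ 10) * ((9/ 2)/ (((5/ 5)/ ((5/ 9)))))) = 9757/ 4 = 2439.25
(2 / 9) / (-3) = -2 / 27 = -0.07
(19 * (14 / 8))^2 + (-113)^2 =221993 / 16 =13874.56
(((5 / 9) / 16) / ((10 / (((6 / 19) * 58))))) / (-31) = -29 / 14136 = -0.00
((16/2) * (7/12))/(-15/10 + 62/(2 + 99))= -2828/537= -5.27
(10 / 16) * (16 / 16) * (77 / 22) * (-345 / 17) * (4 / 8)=-12075 / 544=-22.20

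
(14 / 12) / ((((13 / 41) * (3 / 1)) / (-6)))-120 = -4967 / 39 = -127.36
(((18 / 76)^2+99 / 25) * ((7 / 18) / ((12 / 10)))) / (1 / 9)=338289 / 28880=11.71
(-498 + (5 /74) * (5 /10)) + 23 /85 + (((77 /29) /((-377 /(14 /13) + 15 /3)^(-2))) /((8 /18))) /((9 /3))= 2417108612453 /10214960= 236624.38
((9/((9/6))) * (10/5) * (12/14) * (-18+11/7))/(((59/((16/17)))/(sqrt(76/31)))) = -264960 * sqrt(589)/1523557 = -4.22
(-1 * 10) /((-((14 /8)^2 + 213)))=160 /3457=0.05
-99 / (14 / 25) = -176.79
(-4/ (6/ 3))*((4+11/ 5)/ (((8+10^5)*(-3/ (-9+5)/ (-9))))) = 31/ 20835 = 0.00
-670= -670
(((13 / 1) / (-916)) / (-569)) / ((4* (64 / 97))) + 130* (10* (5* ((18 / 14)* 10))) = 78055511048827 / 933997568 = 83571.43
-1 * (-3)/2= 3/2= 1.50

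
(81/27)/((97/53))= 159/97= 1.64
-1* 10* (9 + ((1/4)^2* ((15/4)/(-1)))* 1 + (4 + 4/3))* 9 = -40605/32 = -1268.91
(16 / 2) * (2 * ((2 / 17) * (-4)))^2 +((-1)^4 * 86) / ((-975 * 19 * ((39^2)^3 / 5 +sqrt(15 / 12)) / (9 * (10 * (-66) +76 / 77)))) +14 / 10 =177707733426390431639023547 / 20940036990725206251687713-26183904 * sqrt(5) / 941939380205632115127821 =8.49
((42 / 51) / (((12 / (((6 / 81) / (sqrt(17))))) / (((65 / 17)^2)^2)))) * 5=624771875 * sqrt(17) / 1955143089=1.32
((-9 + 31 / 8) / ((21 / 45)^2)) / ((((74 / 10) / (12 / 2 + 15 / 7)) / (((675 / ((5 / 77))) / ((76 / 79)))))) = -16233463125 / 58016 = -279810.11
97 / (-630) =-97 / 630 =-0.15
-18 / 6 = -3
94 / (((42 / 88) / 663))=914056 / 7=130579.43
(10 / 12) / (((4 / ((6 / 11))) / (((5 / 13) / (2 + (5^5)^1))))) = 25 / 1788644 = 0.00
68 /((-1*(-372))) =17 /93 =0.18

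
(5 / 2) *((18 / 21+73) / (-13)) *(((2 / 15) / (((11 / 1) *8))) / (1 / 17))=-799 / 2184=-0.37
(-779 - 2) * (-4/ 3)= 3124/ 3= 1041.33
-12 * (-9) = 108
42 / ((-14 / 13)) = -39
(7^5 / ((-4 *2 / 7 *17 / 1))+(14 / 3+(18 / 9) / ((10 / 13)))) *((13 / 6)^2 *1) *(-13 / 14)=3844554467 / 1028160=3739.26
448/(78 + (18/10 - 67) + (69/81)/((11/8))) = 83160/2491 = 33.38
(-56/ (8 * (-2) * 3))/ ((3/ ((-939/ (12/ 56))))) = -1704.11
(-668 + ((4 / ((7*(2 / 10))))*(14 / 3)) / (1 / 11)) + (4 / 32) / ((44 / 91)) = -550255 / 1056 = -521.07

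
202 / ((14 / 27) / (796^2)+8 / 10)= 252.50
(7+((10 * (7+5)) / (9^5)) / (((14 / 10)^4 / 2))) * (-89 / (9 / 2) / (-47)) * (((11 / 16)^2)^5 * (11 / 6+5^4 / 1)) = 2872548168269735764729349 / 65939386353866822909952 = 43.56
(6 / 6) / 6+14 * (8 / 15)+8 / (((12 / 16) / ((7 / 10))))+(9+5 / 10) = 123 / 5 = 24.60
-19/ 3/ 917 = -19/ 2751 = -0.01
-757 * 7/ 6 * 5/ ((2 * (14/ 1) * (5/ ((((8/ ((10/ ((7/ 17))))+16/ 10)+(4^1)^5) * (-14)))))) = 38507833/ 85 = 453033.33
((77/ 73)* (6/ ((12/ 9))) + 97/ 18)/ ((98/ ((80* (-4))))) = -1065440/ 32193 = -33.10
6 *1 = 6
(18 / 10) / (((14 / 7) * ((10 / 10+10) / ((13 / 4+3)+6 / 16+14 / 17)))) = 0.61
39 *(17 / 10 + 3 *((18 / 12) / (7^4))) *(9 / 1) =7171281 / 12005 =597.36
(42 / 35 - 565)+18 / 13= -36557 / 65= -562.42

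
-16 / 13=-1.23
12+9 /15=12.60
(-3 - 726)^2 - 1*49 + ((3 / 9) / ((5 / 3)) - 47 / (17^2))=767861494 / 1445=531392.04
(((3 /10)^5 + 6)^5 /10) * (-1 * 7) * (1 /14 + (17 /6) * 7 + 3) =-12492787186133546399545488047361 /100000000000000000000000000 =-124927.87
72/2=36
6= 6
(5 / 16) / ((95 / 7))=7 / 304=0.02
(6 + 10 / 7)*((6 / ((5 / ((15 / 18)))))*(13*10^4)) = 6760000 / 7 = 965714.29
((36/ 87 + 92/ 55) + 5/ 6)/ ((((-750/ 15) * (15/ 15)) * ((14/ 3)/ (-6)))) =83829/ 1116500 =0.08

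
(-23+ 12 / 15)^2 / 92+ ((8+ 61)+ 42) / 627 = 2660189 / 480700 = 5.53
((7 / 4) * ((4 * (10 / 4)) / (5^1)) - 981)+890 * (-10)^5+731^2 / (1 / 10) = -167314735 / 2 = -83657367.50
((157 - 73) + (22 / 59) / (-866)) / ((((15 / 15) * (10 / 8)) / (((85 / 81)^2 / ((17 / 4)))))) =2918474320 / 167613867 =17.41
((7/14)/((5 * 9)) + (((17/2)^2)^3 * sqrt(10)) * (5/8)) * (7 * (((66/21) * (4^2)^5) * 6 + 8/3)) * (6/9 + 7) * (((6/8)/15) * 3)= 1193803937/675 + 28815524901809153 * sqrt(10)/768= 118649338569401.44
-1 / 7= -0.14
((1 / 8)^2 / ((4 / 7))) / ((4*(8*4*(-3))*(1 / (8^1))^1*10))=-7 / 122880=-0.00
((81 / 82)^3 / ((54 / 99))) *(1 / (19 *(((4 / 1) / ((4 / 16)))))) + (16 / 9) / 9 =5521545881 / 27153771264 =0.20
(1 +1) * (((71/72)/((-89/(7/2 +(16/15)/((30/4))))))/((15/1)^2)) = -116369/324405000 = -0.00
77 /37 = 2.08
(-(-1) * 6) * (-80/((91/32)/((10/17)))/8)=-19200/1547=-12.41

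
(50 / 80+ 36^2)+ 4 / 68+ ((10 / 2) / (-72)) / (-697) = 32536393 / 25092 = 1296.68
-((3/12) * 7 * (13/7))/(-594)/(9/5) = 65/21384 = 0.00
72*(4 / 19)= 288 / 19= 15.16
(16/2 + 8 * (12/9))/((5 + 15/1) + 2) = 28/33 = 0.85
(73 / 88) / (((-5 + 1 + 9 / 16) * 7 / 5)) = -146 / 847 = -0.17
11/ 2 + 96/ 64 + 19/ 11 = 96/ 11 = 8.73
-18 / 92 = -9 / 46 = -0.20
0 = 0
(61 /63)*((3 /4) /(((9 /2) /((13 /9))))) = 793 /3402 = 0.23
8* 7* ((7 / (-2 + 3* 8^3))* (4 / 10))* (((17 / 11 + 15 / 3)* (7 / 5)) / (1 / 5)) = 197568 / 42185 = 4.68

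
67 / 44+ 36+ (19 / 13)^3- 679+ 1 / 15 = -925531267 / 1450020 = -638.29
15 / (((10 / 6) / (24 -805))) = -7029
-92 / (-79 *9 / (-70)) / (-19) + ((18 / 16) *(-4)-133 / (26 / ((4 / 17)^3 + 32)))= -167.78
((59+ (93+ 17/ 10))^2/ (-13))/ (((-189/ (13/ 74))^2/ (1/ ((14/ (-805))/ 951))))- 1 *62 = 23.85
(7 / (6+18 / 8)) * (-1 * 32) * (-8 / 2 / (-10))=-1792 / 165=-10.86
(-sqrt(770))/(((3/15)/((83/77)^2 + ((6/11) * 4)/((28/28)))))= -99125 * sqrt(770)/5929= -463.92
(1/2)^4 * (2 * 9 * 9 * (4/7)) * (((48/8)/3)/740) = 81/5180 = 0.02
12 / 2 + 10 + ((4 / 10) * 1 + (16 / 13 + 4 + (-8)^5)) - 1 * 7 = -2128969 / 65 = -32753.37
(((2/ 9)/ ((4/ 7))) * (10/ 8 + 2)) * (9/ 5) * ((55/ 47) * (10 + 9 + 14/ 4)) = 45045/ 752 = 59.90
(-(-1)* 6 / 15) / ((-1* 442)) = -1 / 1105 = -0.00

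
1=1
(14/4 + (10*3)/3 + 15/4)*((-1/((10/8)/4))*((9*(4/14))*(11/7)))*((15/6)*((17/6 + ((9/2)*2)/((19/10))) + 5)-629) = 620468838/4655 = 133290.84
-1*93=-93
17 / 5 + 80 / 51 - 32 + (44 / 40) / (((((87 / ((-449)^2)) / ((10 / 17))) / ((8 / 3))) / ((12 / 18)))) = 175609807 / 66555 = 2638.57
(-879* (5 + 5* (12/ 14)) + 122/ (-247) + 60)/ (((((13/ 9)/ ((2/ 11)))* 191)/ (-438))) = 110450574756/ 47224177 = 2338.86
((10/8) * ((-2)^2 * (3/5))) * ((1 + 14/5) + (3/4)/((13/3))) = 3099/260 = 11.92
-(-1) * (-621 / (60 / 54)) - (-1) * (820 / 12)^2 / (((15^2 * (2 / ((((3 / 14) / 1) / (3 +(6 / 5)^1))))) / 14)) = -1563469 / 2835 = -551.49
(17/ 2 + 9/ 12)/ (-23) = -37/ 92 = -0.40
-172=-172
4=4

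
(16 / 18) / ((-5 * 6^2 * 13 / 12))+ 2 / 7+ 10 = 126304 / 12285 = 10.28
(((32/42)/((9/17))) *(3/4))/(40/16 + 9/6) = 17/63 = 0.27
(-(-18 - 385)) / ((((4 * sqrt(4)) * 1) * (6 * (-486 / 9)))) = -403 / 2592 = -0.16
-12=-12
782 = 782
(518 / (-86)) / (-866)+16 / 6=298681 / 111714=2.67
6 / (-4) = -3 / 2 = -1.50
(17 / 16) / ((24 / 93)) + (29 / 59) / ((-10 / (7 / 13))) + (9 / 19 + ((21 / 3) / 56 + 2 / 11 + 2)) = 704945717 / 102593920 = 6.87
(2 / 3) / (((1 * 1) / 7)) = 14 / 3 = 4.67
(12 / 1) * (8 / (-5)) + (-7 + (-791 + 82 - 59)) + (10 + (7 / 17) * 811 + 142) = -308.26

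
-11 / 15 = -0.73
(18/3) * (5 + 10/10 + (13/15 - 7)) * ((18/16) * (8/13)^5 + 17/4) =-6459437/1856465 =-3.48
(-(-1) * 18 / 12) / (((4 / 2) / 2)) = 3 / 2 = 1.50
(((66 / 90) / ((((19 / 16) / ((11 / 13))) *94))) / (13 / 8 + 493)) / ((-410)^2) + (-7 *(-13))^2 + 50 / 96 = 8281.52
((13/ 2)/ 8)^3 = 2197/ 4096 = 0.54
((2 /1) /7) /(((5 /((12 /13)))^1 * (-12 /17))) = -34 /455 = -0.07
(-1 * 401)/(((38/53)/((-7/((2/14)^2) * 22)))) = 80187569/19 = 4220398.37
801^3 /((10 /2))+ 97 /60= 6167068909 /60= 102784481.82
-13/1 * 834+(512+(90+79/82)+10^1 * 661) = -297581/82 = -3629.04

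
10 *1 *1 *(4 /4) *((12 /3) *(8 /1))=320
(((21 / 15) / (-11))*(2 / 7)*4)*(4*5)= -32 / 11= -2.91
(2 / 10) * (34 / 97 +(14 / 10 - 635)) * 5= -307126 / 485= -633.25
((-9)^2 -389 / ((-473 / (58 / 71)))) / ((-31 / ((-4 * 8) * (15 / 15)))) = 87769120 / 1041073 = 84.31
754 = 754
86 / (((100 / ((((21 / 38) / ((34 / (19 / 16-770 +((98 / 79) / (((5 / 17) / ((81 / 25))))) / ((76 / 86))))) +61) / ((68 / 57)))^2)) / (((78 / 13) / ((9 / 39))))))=179904468759156880756426071 / 4817226150937600000000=37346.07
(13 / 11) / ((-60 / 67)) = -871 / 660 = -1.32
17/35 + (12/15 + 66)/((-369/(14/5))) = -0.02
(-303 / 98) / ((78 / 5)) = -505 / 2548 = -0.20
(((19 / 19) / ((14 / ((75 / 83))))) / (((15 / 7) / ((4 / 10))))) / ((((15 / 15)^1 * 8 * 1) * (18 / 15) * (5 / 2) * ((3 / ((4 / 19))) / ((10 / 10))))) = 1 / 28386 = 0.00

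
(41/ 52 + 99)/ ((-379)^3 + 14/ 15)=-77835/ 42463151692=-0.00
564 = 564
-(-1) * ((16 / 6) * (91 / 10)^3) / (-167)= -753571 / 62625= -12.03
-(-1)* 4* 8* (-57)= -1824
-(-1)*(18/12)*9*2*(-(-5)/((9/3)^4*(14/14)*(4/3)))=5/4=1.25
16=16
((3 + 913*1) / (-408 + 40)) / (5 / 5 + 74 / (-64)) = 1832 / 115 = 15.93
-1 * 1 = -1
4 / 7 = 0.57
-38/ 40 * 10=-19/ 2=-9.50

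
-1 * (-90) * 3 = 270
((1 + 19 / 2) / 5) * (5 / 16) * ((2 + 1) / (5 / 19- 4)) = -1197 / 2272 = -0.53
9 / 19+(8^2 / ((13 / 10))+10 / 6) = 38066 / 741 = 51.37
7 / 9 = 0.78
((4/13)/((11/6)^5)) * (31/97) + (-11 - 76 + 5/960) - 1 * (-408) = 12516942103871/38992379712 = 321.01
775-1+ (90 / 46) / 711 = 1406363 / 1817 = 774.00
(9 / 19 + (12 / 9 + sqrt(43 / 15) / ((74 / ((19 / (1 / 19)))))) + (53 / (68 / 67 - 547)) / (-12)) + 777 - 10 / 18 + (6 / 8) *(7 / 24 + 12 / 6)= 361 *sqrt(645) / 1110 + 156129217513 / 200171232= 788.24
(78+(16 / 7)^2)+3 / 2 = 8303 / 98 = 84.72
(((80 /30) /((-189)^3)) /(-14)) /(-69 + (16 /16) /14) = -8 /19544923755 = -0.00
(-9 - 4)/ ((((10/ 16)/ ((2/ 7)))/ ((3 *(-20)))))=2496/ 7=356.57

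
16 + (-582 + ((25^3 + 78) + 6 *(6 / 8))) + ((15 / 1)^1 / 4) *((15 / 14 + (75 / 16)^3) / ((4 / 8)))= 913031851 / 57344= 15922.01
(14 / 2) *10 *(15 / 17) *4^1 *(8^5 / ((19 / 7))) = 963379200 / 323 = 2982598.14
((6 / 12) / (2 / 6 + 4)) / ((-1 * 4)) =-3 / 104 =-0.03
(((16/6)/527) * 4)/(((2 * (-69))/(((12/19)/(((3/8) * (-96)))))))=16/6218073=0.00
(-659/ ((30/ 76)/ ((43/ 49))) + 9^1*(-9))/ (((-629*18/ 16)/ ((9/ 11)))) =9090728/ 5085465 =1.79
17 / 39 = 0.44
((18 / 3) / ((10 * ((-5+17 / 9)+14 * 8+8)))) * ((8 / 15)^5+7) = 5348393 / 147937500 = 0.04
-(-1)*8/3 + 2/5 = 46/15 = 3.07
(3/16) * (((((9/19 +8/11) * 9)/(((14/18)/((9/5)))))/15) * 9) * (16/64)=1646811/2340800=0.70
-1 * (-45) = 45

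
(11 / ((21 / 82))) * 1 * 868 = 37282.67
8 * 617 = 4936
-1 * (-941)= 941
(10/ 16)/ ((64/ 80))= 25/ 32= 0.78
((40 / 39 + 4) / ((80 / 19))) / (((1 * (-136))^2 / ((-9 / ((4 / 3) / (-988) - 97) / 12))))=53067 / 106356439040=0.00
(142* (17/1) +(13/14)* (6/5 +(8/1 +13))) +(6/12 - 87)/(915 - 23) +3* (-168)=120541501/62440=1930.52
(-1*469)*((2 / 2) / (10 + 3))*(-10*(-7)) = -32830 / 13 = -2525.38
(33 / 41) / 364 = 33 / 14924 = 0.00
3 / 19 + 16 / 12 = 85 / 57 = 1.49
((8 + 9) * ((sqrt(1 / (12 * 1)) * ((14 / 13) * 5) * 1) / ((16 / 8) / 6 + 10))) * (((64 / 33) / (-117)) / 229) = -38080 * sqrt(3) / 356320107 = -0.00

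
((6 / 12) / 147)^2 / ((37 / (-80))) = -20 / 799533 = -0.00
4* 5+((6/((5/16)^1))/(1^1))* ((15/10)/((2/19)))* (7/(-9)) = -964/5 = -192.80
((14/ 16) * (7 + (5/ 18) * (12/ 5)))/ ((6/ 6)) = 161/ 24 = 6.71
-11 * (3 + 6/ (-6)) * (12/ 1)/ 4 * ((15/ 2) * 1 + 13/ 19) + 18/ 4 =-20355/ 38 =-535.66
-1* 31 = -31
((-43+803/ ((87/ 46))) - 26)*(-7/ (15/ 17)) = -736253/ 261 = -2820.89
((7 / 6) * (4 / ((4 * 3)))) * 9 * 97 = 679 / 2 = 339.50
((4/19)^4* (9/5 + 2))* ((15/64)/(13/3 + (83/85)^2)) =65025/196496632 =0.00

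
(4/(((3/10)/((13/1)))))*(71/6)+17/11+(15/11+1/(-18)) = 2053.96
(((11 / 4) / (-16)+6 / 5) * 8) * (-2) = -329 / 20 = -16.45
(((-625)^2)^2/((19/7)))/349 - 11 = 1068115161434/6631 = 161079047.12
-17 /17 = -1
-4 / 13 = -0.31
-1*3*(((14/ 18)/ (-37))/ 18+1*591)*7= -24797129/ 1998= -12410.98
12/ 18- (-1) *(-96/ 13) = -262/ 39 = -6.72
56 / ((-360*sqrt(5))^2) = 7 / 81000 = 0.00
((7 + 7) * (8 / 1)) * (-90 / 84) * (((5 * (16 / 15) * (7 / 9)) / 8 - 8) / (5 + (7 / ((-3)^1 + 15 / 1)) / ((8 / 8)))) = 32320 / 201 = 160.80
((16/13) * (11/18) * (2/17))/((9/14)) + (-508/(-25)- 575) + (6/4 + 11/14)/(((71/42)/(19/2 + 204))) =-8447708857/31774275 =-265.87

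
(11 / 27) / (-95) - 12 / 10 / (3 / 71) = -72857 / 2565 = -28.40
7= 7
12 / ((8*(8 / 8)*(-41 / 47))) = -1.72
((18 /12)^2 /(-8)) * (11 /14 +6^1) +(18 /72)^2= -827 /448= -1.85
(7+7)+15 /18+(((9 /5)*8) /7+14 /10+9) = 5731 /210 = 27.29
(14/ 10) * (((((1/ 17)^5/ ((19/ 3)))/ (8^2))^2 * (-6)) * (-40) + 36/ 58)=23475071630290770189/ 27014963384064743680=0.87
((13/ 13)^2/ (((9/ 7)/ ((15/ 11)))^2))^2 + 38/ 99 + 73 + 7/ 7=89713981/ 1185921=75.65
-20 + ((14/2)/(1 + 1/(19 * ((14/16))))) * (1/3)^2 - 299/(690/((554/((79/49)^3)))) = -239477215282/3128332455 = -76.55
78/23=3.39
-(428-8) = -420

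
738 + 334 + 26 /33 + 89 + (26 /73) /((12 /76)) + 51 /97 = 90709472 /77891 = 1164.57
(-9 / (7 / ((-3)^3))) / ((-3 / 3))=-243 / 7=-34.71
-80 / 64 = -1.25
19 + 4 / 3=61 / 3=20.33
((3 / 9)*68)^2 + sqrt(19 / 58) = 514.35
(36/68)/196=9/3332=0.00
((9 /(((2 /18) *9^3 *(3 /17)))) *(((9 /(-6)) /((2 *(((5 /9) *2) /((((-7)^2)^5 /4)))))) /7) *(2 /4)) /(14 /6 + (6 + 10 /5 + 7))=-2058033957 /16640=-123679.93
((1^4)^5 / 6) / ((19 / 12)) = 2 / 19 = 0.11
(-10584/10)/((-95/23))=121716/475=256.24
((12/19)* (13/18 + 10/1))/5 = 386/285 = 1.35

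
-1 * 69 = -69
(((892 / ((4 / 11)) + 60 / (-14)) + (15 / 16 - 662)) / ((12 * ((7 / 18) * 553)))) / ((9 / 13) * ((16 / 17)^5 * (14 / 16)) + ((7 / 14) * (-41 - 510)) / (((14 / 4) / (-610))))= 11086900849791 / 768504808190982464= 0.00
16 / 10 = 8 / 5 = 1.60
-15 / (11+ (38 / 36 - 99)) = 54 / 313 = 0.17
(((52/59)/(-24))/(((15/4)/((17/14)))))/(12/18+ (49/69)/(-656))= -0.02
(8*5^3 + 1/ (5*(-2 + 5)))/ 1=15001/ 15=1000.07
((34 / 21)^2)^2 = 1336336 / 194481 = 6.87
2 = 2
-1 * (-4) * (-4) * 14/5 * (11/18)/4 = -308/45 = -6.84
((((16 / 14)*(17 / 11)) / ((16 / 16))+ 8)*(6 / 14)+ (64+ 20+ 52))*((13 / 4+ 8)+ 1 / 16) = 1585.85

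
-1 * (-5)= 5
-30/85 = -6/17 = -0.35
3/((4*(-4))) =-3/16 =-0.19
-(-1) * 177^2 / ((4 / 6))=93987 / 2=46993.50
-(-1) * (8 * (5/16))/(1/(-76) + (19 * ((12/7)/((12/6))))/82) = 10906/809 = 13.48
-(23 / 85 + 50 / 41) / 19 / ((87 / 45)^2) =-233685 / 11137363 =-0.02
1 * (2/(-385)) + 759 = 758.99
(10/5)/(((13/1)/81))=162/13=12.46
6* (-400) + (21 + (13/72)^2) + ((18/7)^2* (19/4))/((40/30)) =-598312151/254016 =-2355.41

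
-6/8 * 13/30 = -13/40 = -0.32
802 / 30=401 / 15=26.73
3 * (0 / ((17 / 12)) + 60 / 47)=180 / 47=3.83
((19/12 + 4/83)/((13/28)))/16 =875/3984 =0.22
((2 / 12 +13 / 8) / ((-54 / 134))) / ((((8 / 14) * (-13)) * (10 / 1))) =20167 / 336960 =0.06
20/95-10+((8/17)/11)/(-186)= -3234802/330429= -9.79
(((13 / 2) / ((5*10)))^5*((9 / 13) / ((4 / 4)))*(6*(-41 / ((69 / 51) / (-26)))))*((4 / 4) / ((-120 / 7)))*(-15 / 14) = 0.01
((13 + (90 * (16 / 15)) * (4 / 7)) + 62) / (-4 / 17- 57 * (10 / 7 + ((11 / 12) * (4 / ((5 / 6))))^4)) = -95625 / 15792398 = -0.01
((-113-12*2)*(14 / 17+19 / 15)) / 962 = -5617 / 18870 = -0.30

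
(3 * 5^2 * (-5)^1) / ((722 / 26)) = -4875 / 361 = -13.50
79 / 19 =4.16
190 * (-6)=-1140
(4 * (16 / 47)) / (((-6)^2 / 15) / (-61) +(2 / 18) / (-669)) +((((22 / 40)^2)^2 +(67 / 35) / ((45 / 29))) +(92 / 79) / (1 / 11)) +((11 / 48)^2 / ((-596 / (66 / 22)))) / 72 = -789663021093517374163 / 38843852875269120000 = -20.33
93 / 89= 1.04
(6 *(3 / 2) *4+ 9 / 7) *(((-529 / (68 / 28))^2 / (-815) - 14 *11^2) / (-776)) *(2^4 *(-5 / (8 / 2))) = -15388131177 / 9138758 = -1683.83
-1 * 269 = -269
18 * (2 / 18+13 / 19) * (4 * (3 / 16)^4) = 1377 / 19456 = 0.07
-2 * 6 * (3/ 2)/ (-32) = 9/ 16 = 0.56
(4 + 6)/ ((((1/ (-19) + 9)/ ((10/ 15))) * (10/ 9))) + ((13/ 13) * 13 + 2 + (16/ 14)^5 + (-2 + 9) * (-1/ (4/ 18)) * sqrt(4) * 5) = -424835221/ 1428595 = -297.38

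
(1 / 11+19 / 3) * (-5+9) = 848 / 33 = 25.70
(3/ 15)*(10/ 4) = 1/ 2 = 0.50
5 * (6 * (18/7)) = 540/7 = 77.14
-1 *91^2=-8281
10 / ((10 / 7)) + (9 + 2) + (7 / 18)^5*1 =34029031 / 1889568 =18.01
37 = 37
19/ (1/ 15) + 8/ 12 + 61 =1040/ 3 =346.67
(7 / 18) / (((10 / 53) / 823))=305333 / 180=1696.29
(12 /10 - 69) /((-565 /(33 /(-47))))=-99 /1175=-0.08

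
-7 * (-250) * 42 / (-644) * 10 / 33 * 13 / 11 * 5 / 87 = -568750 / 242121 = -2.35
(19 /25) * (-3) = -57 /25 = -2.28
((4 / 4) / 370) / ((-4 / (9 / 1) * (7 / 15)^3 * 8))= -6075 / 812224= -0.01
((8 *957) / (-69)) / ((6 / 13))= -16588 / 69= -240.41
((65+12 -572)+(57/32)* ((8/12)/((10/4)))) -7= -20061/40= -501.52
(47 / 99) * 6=94 / 33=2.85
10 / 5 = 2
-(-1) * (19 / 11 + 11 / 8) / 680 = 273 / 59840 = 0.00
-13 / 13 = -1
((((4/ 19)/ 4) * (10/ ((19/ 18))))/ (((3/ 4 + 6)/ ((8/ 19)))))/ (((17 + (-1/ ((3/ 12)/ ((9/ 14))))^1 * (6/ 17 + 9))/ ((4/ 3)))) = -304640/ 51792309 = -0.01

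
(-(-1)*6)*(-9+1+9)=6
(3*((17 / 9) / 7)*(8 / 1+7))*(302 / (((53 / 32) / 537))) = 441113280 / 371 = 1188984.58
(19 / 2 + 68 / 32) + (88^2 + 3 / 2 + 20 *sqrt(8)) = 7813.69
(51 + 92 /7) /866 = 449 /6062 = 0.07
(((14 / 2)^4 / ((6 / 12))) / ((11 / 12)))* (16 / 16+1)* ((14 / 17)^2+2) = 89201952 / 3179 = 28059.75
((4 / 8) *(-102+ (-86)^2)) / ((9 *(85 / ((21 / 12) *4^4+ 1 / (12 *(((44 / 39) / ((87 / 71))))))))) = 20420789333 / 9559440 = 2136.19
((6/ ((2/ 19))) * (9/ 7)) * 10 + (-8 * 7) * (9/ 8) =4689/ 7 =669.86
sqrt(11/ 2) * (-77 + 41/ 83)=-3175 * sqrt(22)/ 83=-179.42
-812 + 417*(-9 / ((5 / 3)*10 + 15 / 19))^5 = -806717711587134181 / 975248753121875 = -827.19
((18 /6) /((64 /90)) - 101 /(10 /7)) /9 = -10637 /1440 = -7.39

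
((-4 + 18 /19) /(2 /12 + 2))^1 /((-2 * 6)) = 29 /247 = 0.12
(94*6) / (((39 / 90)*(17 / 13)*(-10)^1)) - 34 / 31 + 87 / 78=-99.51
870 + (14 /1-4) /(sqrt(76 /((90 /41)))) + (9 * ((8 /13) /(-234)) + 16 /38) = 15 * sqrt(7790) /779 + 2794846 /3211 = 872.10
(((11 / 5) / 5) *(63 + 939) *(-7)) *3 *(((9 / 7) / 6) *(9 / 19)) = -446391 / 475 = -939.77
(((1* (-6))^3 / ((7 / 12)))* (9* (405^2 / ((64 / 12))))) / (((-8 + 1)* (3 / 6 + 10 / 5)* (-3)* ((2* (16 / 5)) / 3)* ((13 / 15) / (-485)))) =2609707460625 / 5096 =512108999.34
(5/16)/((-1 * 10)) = -1/32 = -0.03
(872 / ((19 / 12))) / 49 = 10464 / 931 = 11.24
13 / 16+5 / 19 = 327 / 304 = 1.08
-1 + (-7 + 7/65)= -513/65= -7.89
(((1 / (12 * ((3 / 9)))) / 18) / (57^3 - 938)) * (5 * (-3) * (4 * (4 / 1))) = -0.00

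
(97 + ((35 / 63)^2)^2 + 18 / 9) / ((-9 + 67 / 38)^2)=938836816 / 496175625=1.89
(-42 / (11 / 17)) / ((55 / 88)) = -5712 / 55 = -103.85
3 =3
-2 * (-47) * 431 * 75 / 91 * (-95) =-3172112.64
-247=-247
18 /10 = 9 /5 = 1.80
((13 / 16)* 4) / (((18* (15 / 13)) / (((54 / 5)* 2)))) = 169 / 50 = 3.38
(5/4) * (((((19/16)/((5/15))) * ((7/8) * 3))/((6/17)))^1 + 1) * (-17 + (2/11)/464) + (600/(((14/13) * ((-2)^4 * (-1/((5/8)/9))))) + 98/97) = -3117717586961/5323186176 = -585.69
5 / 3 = 1.67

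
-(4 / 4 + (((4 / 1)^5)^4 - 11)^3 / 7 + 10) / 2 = -664613997872510660428461710117961101 / 7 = -94944856838930094346923100000000000.00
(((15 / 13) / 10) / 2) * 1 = 3 / 52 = 0.06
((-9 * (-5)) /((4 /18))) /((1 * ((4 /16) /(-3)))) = -2430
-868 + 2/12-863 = -10385/6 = -1730.83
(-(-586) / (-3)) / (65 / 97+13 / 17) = -483157 / 3549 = -136.14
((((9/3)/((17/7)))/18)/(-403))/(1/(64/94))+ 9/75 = 2895173/24149775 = 0.12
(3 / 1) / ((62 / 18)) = 27 / 31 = 0.87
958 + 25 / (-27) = 25841 / 27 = 957.07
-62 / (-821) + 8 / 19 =7746 / 15599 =0.50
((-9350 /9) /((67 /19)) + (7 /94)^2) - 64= -1910684765 /5328108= -358.60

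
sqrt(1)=1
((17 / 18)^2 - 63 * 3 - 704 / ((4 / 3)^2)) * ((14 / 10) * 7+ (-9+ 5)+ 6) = -6892.47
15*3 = 45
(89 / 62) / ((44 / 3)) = 267 / 2728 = 0.10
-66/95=-0.69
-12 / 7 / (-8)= 3 / 14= 0.21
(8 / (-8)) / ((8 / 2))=-1 / 4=-0.25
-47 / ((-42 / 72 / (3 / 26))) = 846 / 91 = 9.30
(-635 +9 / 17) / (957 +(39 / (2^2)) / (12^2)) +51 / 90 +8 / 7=98082493 / 93716070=1.05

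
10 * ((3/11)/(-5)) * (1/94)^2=-3/48598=-0.00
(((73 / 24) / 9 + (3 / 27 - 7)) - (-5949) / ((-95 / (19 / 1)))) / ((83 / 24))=-1292059 / 3735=-345.93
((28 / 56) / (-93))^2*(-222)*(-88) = 1628 / 2883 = 0.56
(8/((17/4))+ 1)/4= 49/68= 0.72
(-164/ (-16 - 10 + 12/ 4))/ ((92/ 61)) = 2501/ 529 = 4.73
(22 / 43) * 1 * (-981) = -21582 / 43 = -501.91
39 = 39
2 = 2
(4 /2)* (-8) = -16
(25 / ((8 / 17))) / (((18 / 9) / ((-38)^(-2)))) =425 / 23104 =0.02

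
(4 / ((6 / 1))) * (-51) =-34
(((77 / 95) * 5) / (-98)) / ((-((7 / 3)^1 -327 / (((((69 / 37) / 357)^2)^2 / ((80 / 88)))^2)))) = -312695764227033 / 3685870967738895799316714865607930738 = -0.00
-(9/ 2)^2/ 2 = -10.12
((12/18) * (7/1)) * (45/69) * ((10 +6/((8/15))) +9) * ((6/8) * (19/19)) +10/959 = 12185935/176456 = 69.06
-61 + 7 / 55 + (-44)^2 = 103132 / 55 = 1875.13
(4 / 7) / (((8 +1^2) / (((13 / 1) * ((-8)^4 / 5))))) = 212992 / 315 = 676.17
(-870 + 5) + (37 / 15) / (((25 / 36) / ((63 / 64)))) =-1723007 / 2000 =-861.50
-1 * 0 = 0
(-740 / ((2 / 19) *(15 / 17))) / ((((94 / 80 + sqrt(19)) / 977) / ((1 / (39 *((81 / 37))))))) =1624382788240 / 267166107 - 1382453436800 *sqrt(19) / 267166107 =-16475.11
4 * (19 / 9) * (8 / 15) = 608 / 135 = 4.50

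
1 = 1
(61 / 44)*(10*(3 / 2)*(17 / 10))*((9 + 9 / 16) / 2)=169.03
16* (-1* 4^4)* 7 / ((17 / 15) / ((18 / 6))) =-75896.47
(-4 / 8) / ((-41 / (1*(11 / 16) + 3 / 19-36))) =-10687 / 24928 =-0.43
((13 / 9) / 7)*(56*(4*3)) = 416 / 3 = 138.67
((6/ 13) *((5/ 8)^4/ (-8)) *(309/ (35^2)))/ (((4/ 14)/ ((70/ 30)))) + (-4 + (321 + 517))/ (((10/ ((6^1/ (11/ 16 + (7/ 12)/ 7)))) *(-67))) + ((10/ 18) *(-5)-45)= -2731723354951/ 47520645120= -57.48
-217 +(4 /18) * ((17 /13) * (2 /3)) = -76099 /351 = -216.81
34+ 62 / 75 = 34.83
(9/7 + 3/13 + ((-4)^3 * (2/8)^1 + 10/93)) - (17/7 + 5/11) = -1606702/93093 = -17.26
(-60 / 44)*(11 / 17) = -15 / 17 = -0.88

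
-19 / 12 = -1.58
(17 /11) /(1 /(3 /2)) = 51 /22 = 2.32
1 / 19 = 0.05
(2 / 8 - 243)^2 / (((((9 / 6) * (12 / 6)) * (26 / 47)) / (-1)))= -35507.63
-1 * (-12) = 12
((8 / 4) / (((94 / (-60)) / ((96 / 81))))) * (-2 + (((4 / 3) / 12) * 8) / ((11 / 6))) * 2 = 64000 / 13959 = 4.58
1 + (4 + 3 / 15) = 26 / 5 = 5.20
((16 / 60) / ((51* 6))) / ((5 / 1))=2 / 11475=0.00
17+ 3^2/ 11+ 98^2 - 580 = 99460/ 11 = 9041.82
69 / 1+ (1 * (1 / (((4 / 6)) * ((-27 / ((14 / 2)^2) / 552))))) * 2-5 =-2941.33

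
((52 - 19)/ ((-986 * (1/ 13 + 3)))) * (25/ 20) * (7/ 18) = -1001/ 189312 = -0.01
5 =5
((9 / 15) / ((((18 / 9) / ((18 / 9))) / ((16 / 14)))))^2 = 576 / 1225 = 0.47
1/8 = 0.12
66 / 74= 0.89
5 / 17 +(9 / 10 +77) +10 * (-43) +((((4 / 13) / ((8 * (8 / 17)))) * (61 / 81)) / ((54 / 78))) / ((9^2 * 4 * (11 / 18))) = -69061207807 / 196305120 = -351.81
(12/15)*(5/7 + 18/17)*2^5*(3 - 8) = -27008/119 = -226.96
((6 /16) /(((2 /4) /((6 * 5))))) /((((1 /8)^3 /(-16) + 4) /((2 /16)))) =23040 /32767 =0.70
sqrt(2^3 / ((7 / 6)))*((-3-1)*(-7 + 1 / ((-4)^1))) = 116*sqrt(21) / 7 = 75.94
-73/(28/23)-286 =-9687/28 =-345.96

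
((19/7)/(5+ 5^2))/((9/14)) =19/135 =0.14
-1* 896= -896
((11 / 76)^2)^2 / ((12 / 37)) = 541717 / 400346112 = 0.00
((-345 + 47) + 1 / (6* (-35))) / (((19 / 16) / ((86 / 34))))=-21527864 / 33915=-634.76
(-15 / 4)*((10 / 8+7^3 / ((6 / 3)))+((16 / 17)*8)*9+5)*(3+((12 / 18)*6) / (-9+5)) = -250425 / 136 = -1841.36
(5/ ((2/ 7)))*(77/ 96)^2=207515/ 18432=11.26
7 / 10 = 0.70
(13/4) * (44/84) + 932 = 78431/84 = 933.70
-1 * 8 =-8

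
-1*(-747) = 747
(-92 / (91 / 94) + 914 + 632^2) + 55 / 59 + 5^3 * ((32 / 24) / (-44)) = 400240.11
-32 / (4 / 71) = -568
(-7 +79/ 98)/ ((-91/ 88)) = 26708/ 4459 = 5.99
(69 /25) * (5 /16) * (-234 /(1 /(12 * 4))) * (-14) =678132 /5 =135626.40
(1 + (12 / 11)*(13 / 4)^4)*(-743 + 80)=-57274581 / 704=-81355.94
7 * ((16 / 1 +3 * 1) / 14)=19 / 2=9.50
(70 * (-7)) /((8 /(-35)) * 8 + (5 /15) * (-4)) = 154.97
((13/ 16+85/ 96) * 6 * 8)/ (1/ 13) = 2119/ 2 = 1059.50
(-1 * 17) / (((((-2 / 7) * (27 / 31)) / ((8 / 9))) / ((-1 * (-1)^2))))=-14756 / 243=-60.72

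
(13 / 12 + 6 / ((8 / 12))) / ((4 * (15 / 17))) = 2057 / 720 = 2.86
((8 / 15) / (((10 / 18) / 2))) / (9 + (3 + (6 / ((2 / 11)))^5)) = 16 / 326128375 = 0.00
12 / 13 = 0.92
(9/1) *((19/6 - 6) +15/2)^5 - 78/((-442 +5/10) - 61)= 19919.56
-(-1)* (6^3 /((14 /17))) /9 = 204 /7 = 29.14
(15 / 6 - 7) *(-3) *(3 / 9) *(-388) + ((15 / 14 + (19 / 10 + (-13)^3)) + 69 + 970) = -101536 / 35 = -2901.03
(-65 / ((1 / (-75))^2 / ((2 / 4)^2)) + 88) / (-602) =365273 / 2408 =151.69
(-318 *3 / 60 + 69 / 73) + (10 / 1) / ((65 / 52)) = -5077 / 730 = -6.95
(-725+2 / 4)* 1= -1449 / 2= -724.50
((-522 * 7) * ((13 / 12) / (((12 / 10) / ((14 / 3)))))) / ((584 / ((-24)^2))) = -1108380 / 73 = -15183.29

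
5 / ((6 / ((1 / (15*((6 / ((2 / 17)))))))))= 1 / 918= 0.00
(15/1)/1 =15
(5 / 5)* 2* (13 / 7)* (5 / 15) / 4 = 0.31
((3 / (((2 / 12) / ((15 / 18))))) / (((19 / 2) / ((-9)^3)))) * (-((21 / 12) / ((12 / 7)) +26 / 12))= 557685 / 152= 3668.98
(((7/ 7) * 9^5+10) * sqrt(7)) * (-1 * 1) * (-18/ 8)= 531531 * sqrt(7)/ 4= 351574.71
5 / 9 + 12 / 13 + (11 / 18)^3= 129407 / 75816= 1.71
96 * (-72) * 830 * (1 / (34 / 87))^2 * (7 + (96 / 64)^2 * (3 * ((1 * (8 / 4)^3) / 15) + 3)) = -188347480416 / 289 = -651721385.52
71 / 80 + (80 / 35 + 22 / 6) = 11491 / 1680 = 6.84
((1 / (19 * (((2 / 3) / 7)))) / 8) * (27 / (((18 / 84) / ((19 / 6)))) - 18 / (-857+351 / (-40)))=290188269 / 10527824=27.56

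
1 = 1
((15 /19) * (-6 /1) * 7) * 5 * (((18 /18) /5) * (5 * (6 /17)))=-18900 /323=-58.51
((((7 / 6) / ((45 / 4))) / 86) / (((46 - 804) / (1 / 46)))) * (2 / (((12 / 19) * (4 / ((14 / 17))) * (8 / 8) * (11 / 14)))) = -0.00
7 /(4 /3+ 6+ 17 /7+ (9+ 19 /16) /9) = 7056 /10981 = 0.64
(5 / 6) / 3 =5 / 18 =0.28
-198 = -198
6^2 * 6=216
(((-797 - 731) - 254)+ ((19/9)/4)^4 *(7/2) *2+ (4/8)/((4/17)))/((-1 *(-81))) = -2988594281/136048896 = -21.97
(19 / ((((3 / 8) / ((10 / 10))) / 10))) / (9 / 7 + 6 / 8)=2240 / 9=248.89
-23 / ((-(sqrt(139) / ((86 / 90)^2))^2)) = 78632423 / 569986875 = 0.14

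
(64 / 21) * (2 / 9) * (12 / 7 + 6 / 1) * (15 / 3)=1280 / 49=26.12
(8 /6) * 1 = 4 /3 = 1.33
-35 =-35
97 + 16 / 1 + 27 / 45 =568 / 5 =113.60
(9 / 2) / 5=9 / 10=0.90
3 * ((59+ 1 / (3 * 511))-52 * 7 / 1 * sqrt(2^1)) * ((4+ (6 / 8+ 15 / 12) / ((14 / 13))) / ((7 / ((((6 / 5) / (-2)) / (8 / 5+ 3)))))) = -11125104 / 575897+ 19188 * sqrt(2) / 161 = 149.23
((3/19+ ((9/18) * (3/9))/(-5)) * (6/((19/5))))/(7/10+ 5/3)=30/361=0.08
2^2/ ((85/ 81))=324/ 85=3.81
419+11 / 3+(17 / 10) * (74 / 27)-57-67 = 40949 / 135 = 303.33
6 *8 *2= 96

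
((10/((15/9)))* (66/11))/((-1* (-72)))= 1/2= 0.50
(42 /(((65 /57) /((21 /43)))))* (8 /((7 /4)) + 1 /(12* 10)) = 4604859 /55900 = 82.38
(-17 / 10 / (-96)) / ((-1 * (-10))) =0.00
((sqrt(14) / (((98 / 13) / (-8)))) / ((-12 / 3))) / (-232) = -13 * sqrt(14) / 11368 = -0.00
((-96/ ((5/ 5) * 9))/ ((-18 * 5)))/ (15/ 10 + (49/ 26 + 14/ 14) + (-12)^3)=-208/ 3024945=-0.00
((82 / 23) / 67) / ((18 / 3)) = 41 / 4623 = 0.01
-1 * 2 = -2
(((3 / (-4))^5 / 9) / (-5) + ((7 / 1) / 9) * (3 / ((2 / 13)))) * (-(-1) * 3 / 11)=233041 / 56320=4.14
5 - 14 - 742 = -751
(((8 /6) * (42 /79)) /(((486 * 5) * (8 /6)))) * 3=7 /10665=0.00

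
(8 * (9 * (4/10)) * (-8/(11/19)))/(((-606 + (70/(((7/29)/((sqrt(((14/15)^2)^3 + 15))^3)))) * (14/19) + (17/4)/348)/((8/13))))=-22792543663346165792194560000000 * sqrt(178388911)/16427797036768377394604100309677629631-180903507193356952500000000000000/213348013464524381748105198826982203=-0.02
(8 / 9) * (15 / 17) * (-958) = -38320 / 51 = -751.37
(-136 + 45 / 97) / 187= -0.72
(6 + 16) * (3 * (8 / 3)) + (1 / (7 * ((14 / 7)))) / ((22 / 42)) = 3875 / 22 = 176.14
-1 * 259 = -259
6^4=1296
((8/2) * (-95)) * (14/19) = -280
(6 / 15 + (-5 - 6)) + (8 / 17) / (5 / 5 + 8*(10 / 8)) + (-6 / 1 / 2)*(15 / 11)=-13696 / 935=-14.65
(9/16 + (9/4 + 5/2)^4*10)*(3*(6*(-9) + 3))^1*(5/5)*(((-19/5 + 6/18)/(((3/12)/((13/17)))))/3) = 110133413/40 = 2753335.32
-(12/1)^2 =-144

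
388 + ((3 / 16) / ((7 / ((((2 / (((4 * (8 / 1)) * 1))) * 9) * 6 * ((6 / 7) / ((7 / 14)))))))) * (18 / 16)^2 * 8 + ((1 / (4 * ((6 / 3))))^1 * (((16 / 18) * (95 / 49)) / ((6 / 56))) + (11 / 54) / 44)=132624913 / 338688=391.58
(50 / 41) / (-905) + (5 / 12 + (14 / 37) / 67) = 92932543 / 220759908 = 0.42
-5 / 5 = -1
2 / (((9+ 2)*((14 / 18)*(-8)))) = -9 / 308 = -0.03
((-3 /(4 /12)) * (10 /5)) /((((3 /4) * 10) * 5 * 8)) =-3 /50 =-0.06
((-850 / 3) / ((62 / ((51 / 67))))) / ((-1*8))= 7225 / 16616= 0.43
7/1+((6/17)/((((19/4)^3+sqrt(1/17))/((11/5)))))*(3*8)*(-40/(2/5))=-8308328513/799775881+129761280*sqrt(17)/13596189977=-10.35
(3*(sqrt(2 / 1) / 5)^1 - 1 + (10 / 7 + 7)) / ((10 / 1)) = 3*sqrt(2) / 50 + 26 / 35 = 0.83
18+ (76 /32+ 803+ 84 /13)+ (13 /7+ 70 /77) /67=445259329 /536536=829.88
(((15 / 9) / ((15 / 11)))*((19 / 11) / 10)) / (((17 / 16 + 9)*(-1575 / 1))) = -152 / 11410875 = -0.00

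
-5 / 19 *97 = -485 / 19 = -25.53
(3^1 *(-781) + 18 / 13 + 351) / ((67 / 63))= -1630314 / 871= -1871.77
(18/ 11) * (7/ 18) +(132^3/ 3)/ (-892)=-2106743/ 2453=-858.84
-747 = -747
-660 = -660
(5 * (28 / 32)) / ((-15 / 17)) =-119 / 24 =-4.96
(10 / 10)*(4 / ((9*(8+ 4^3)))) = 1 / 162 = 0.01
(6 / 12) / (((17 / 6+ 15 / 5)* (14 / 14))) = 3 / 35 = 0.09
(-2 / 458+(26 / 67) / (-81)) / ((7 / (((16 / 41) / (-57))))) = 9584 / 1070036163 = 0.00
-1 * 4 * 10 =-40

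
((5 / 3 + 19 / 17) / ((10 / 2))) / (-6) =-71 / 765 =-0.09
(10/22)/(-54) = -5/594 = -0.01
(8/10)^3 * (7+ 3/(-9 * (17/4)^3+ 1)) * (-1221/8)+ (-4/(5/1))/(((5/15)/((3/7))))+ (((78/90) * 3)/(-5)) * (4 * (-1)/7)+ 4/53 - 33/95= -21306783557943/38904312125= -547.67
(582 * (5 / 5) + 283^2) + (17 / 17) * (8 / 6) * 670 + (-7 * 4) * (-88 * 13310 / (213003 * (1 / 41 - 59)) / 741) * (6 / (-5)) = 741158762764661 / 9086799267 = 81564.34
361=361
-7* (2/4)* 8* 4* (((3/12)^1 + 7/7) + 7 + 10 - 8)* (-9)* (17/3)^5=1629995836/27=60370216.15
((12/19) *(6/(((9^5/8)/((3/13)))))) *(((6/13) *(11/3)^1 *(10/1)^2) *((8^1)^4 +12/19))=10959308800/133426683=82.14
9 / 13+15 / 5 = 48 / 13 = 3.69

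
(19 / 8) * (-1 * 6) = -57 / 4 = -14.25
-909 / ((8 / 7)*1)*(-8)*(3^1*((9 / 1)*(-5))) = -859005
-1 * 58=-58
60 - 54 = 6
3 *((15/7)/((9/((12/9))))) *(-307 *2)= -584.76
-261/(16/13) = -3393/16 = -212.06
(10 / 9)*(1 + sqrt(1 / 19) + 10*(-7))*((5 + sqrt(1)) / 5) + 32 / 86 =-3940 / 43 + 4*sqrt(19) / 57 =-91.32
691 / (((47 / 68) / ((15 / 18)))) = 117470 / 141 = 833.12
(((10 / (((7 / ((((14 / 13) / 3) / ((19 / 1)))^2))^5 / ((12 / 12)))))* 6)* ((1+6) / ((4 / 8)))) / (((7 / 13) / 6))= 0.00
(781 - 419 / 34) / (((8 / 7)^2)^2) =62750135 / 139264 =450.58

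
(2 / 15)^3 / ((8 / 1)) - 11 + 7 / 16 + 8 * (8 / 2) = 1157641 / 54000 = 21.44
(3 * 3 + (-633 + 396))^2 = 51984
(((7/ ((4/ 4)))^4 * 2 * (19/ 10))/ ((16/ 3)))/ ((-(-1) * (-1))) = -136857/ 80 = -1710.71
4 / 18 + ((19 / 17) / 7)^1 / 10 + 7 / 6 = 7523 / 5355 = 1.40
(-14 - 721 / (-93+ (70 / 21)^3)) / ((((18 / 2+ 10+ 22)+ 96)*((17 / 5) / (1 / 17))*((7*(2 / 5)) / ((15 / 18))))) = -30125 / 717900276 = -0.00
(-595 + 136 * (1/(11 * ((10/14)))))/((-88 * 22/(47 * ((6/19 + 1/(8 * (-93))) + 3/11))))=45448533431/5519071360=8.23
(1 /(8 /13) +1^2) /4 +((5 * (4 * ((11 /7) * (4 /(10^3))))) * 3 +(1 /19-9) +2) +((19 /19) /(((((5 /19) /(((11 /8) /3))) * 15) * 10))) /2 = -14144159 /2394000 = -5.91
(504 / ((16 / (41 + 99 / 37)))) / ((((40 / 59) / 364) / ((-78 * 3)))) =-31976518392 / 185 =-172846045.36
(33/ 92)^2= 1089/ 8464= 0.13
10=10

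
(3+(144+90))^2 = 56169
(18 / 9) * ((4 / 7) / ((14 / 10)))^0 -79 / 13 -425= -5578 / 13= -429.08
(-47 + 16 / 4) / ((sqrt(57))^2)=-43 / 57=-0.75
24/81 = 8/27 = 0.30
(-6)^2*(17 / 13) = 612 / 13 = 47.08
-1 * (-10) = 10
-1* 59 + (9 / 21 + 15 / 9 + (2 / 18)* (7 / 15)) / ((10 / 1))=-555521 / 9450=-58.79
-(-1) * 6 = 6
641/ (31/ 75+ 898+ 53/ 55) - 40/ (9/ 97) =-2874146255/ 6677874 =-430.40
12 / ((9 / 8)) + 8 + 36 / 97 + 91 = 32021 / 291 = 110.04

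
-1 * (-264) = 264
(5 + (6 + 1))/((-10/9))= -10.80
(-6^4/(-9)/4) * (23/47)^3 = 4.22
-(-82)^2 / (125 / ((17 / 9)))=-114308 / 1125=-101.61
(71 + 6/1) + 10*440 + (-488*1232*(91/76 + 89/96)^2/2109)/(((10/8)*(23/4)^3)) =372796106271919/83369999547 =4471.59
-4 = -4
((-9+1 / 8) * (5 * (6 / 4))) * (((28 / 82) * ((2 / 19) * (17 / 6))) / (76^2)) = -42245 / 35996032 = -0.00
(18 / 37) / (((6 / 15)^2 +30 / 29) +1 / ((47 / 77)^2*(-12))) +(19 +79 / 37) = 14936018546 / 690323911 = 21.64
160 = 160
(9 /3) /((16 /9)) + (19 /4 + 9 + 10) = 407 /16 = 25.44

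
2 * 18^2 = 648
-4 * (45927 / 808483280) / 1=-45927 / 202120820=-0.00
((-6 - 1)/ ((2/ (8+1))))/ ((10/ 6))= -18.90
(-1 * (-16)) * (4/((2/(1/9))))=32/9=3.56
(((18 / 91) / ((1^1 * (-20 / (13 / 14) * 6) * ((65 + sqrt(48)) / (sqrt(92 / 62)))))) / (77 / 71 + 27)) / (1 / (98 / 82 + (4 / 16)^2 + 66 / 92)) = -11787633 * sqrt(1426) / 218157940720384 + 906741 * sqrt(4278) / 272697425900480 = -0.00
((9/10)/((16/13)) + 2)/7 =437/1120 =0.39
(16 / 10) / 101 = 8 / 505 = 0.02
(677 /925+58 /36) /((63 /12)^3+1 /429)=178514336 /11025166575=0.02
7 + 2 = 9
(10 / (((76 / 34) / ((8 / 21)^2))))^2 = 29593600 / 70207641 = 0.42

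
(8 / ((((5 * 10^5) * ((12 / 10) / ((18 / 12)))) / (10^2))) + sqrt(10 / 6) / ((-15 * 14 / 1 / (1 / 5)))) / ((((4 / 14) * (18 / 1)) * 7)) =1 / 18000 - sqrt(15) / 113400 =0.00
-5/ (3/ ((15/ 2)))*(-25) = 625/ 2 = 312.50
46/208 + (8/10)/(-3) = -71/1560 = -0.05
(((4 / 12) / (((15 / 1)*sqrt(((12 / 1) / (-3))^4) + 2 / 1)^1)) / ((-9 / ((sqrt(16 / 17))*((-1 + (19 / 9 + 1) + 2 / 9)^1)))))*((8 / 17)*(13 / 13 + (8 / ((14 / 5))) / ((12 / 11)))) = -1216*sqrt(17) / 8497467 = -0.00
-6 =-6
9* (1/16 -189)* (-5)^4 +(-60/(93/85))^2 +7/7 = -1059765.15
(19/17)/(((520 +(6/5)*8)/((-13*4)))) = -1235/11254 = -0.11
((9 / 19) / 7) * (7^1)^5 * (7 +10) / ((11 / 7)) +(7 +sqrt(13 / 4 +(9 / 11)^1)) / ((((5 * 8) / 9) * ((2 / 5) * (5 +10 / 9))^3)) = 6561 * sqrt(1969) / 9370240 +99568229733 / 8092480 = 12303.83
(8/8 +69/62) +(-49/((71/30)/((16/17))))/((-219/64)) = 42651661/5462882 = 7.81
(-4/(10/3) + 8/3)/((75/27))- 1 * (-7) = 7.53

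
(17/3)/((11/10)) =170/33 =5.15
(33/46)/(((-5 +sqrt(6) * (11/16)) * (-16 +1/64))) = 2816 * sqrt(6)/2022781 +20480/2022781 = 0.01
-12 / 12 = -1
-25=-25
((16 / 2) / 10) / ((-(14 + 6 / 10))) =-4 / 73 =-0.05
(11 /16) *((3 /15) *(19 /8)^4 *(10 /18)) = 2.43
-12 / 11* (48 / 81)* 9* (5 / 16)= -20 / 11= -1.82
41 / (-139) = -0.29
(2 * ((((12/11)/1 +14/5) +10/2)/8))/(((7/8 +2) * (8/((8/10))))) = 489/6325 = 0.08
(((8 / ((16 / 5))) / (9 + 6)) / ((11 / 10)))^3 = 125 / 35937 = 0.00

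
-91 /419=-0.22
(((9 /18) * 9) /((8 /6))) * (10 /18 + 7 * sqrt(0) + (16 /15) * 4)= 651 /40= 16.28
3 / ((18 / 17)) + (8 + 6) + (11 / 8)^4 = 250771 / 12288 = 20.41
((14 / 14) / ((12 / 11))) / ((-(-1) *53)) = 0.02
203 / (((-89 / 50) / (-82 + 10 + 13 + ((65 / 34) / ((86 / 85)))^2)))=8322142325 / 1316488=6321.47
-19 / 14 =-1.36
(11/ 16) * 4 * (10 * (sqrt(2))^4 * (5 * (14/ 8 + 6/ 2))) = 5225/ 2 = 2612.50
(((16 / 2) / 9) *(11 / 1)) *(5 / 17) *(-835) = -367400 / 153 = -2401.31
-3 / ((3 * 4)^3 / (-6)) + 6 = 577 / 96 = 6.01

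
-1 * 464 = -464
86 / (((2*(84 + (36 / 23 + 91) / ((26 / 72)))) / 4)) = 0.51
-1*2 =-2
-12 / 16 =-3 / 4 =-0.75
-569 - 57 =-626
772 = 772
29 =29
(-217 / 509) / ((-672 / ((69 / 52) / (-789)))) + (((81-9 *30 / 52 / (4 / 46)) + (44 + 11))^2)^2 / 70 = 99458885285629562981 / 205544660805120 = 483879.68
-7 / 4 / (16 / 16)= -7 / 4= -1.75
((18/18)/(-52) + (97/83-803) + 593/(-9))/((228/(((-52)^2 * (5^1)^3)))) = -1286385.67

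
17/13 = 1.31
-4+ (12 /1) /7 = -16 /7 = -2.29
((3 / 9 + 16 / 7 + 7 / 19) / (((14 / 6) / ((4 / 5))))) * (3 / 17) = 14304 / 79135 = 0.18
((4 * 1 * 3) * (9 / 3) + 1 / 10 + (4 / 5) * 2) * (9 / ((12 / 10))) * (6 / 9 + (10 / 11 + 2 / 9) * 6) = 46371 / 22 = 2107.77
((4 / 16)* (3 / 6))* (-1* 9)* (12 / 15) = -0.90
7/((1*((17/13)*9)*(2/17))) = 91/18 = 5.06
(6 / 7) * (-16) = -96 / 7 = -13.71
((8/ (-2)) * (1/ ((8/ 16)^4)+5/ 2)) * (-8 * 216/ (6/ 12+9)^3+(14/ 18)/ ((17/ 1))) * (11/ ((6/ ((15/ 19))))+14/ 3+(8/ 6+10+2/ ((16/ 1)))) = 204281239793/ 79756452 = 2561.31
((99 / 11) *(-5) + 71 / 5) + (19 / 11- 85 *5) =-24974 / 55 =-454.07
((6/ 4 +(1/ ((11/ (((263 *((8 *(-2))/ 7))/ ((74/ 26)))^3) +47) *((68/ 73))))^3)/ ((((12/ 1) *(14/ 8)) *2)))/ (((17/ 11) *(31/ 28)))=73846420117924125819932233819301601381215952437809655/ 3537886748615876531313871426470988658626529055056548107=0.02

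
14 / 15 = 0.93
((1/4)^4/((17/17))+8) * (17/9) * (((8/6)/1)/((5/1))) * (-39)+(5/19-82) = -4358797/18240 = -238.97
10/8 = 5/4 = 1.25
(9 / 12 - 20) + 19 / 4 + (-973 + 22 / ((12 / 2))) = -5903 / 6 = -983.83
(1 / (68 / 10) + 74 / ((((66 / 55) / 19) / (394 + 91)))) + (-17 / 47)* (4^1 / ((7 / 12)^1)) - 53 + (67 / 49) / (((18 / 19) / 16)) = 400439155891 / 704718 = 568226.09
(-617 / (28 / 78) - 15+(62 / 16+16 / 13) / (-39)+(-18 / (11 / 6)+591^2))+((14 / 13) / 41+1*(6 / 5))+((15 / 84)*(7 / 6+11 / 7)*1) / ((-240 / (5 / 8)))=59810124578361191 / 172096404480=347538.49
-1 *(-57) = 57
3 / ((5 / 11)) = 33 / 5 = 6.60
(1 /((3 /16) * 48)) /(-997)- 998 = -8955055 /8973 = -998.00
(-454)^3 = -93576664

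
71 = 71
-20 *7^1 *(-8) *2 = 2240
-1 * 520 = -520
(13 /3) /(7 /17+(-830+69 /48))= -0.01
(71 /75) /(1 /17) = 1207 /75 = 16.09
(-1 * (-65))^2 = 4225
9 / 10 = 0.90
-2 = -2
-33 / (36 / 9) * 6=-99 / 2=-49.50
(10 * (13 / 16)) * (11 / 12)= 715 / 96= 7.45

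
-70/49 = -10/7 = -1.43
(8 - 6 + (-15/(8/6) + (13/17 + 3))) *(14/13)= -5.91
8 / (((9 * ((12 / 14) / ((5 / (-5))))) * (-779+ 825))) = -14 / 621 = -0.02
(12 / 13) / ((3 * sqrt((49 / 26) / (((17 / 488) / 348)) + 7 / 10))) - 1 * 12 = -12 + 4 * sqrt(91954623670) / 540909551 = -12.00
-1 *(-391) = 391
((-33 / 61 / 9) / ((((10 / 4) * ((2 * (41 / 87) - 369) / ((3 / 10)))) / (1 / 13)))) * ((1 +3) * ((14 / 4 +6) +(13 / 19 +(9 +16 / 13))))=350958 / 2850902405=0.00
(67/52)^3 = 300763/140608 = 2.14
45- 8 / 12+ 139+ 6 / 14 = 3859 / 21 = 183.76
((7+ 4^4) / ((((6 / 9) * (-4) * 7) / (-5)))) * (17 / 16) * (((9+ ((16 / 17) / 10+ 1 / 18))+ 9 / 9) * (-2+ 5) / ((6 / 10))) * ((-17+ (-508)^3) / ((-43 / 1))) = 892358122825305 / 77056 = 11580644243.48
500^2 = 250000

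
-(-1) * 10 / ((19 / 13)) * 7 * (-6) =-5460 / 19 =-287.37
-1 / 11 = -0.09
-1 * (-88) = 88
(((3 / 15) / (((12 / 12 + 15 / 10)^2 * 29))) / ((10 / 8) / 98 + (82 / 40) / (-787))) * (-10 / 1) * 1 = -2468032 / 2270265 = -1.09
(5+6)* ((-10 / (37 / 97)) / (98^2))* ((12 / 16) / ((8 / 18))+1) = -229405 / 2842784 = -0.08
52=52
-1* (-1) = 1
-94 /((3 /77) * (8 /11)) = -39809 /12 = -3317.42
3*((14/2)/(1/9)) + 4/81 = 15313/81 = 189.05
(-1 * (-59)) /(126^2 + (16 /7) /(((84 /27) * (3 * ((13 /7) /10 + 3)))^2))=20538077 /5526484128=0.00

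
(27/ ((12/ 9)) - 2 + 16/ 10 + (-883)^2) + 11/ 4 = 3898558/ 5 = 779711.60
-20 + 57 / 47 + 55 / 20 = -3015 / 188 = -16.04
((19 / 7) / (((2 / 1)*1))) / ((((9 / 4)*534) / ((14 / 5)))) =38 / 12015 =0.00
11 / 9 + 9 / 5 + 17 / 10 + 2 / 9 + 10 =269 / 18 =14.94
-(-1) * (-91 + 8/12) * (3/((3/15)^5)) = -846875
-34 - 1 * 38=-72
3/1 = 3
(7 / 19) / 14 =1 / 38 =0.03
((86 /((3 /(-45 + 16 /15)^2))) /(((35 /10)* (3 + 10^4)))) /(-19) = -74696332 /898019325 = -0.08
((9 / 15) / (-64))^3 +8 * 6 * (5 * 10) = 78643199973 / 32768000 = 2400.00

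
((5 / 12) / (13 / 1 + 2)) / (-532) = -1 / 19152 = -0.00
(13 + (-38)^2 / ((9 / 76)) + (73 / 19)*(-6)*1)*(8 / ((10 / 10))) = 16667336 / 171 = 97469.80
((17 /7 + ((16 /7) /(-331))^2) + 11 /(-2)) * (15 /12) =-3.84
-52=-52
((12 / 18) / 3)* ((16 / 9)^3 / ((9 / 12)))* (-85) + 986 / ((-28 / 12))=-77719274 / 137781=-564.08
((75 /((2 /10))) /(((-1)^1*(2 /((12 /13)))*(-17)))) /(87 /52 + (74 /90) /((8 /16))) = 405000 /131971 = 3.07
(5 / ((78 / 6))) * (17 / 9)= 85 / 117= 0.73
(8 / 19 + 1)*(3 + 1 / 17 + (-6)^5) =-3567780 / 323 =-11045.76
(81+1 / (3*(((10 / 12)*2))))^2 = 164836 / 25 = 6593.44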